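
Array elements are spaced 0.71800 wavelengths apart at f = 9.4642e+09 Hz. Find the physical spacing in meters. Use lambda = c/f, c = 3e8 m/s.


lambda = c / f = 3.0000e+08 / 9.4642e+09 = 0.03169840 m
d = 0.71800 * 0.03169840 = 0.02276 m

0.02276 m


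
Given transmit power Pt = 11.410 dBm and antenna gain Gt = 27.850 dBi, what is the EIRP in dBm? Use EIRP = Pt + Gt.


EIRP = Pt + Gt = 11.410 + 27.850 = 39.26 dBm

39.26 dBm


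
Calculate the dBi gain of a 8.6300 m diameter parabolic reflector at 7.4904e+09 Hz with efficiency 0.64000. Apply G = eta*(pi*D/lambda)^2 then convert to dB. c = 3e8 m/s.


lambda = c / f = 3.0000e+08 / 7.4904e+09 = 0.04005127 m
G_linear = 0.64000 * (pi * 8.6300 / 0.04005127)^2 = 293270.7
G_dBi = 10 * log10(293270.7) = 54.67 dBi

54.67 dBi


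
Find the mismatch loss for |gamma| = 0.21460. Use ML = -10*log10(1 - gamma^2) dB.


ML = -10 * log10(1 - 0.21460^2) = -10 * log10(0.95394684) = 0.2048 dB

0.2048 dB


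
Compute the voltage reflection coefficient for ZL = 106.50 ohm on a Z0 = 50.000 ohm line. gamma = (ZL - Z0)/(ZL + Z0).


gamma = (106.50 - 50.000) / (106.50 + 50.000) = 0.3610

0.3610


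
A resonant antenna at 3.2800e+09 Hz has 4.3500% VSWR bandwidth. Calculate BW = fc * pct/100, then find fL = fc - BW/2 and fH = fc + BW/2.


BW = 3.2800e+09 * 4.3500/100 = 1.426800e+08 Hz
fL = 3.2800e+09 - 1.426800e+08/2 = 3.209e+09 Hz
fH = 3.2800e+09 + 1.426800e+08/2 = 3.351e+09 Hz

BW=1.427e+08 Hz, fL=3.209e+09 Hz, fH=3.351e+09 Hz


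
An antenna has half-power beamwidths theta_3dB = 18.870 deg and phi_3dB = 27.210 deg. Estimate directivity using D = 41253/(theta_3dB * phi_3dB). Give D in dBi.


D_linear = 41253 / (18.870 * 27.210) = 80.34430
D_dBi = 10 * log10(80.34430) = 19.05 dBi

19.05 dBi


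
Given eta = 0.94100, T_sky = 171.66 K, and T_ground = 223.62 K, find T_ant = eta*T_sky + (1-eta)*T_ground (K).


T_ant = 0.94100 * 171.66 + (1 - 0.94100) * 223.62 = 174.7 K

174.7 K


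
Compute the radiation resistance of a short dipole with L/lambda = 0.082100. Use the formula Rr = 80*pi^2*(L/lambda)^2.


Rr = 80 * pi^2 * (0.082100)^2 = 80 * 9.869604 * 6.740410e-03 = 5.322 ohm

5.322 ohm


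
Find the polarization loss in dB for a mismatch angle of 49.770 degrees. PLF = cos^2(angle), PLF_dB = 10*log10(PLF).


PLF_linear = cos^2(49.770 deg) = 0.4171319
PLF_dB = 10 * log10(0.4171319) = -3.797 dB

-3.797 dB


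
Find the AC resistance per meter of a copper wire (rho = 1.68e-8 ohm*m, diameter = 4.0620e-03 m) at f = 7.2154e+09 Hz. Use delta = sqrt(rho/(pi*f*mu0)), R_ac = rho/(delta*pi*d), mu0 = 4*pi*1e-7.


delta = sqrt(1.68e-8 / (pi * 7.2154e+09 * 4*pi*1e-7)) = 7.679706e-07 m
R_ac = 1.68e-8 / (7.679706e-07 * pi * 4.0620e-03) = 1.714 ohm/m

1.714 ohm/m


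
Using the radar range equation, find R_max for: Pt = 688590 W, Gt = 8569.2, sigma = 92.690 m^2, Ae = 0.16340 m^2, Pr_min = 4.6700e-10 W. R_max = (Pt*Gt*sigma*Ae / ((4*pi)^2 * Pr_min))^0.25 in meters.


R^4 = 688590*8569.2*92.690*0.16340 / ((4*pi)^2 * 4.6700e-10) = 1.211851e+18
R_max = 1.211851e+18^0.25 = 33179 m

33179 m


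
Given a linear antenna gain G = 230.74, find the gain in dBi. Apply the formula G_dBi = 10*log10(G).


G_dBi = 10 * log10(230.74) = 23.63 dBi

23.63 dBi


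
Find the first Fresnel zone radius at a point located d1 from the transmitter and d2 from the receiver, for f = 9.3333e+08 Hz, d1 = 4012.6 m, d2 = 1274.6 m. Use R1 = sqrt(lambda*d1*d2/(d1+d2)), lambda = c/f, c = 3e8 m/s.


lambda = c / f = 3.0000e+08 / 9.3333e+08 = 0.3214297 m
R1 = sqrt(0.3214297 * 4012.6 * 1274.6 / (4012.6 + 1274.6)) = 17.63 m

17.63 m


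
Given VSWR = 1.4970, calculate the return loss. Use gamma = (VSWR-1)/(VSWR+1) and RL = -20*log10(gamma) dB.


gamma = (1.4970 - 1) / (1.4970 + 1) = 0.1990388
RL = -20 * log10(0.1990388) = 14.02 dB

14.02 dB


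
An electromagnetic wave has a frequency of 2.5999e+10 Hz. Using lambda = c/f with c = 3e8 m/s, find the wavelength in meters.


lambda = c / f = 3.0000e+08 / 2.5999e+10 = 0.01154 m

0.01154 m


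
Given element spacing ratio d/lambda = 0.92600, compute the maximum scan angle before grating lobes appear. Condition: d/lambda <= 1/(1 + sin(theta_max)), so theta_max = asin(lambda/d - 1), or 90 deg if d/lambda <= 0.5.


lambda/d - 1 = 1/0.92600 - 1 = 0.07991361
theta_max = asin(0.07991361) = 4.584 deg

4.584 deg


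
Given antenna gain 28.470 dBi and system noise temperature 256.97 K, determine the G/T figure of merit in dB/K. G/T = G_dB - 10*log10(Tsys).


G/T = 28.470 - 10*log10(256.97) = 28.470 - 24.09882 = 4.371 dB/K

4.371 dB/K


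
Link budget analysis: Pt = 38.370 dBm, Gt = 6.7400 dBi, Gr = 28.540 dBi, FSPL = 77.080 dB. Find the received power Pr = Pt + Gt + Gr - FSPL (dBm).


Pr = 38.370 + 6.7400 + 28.540 - 77.080 = -3.43 dBm

-3.43 dBm


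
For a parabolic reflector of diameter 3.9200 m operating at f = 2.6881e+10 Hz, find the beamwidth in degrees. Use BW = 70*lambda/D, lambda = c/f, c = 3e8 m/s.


lambda = c / f = 3.0000e+08 / 2.6881e+10 = 0.01116030 m
BW = 70 * 0.01116030 / 3.9200 = 0.1993 deg

0.1993 deg


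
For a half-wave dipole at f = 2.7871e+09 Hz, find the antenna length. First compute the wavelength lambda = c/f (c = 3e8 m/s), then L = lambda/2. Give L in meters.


lambda = c / f = 3.0000e+08 / 2.7871e+09 = 0.1076388 m
L = lambda / 2 = 0.1076388 / 2 = 0.05382 m

0.05382 m


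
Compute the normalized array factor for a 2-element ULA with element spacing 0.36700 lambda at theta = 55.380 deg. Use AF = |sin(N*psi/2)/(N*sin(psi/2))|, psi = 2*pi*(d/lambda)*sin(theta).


psi = 2*pi*0.36700*sin(55.380 deg) = 1.897637 rad
AF = |sin(2*1.897637/2) / (2*sin(1.897637/2))| = 0.5826

0.5826


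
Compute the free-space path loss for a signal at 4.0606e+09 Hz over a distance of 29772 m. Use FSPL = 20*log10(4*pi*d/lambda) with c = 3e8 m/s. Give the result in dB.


lambda = c / f = 3.0000e+08 / 4.0606e+09 = 0.07388071 m
FSPL = 20 * log10(4*pi*29772/0.07388071) = 134.1 dB

134.1 dB


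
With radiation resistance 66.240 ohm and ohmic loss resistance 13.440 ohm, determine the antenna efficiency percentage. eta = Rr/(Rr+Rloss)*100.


eta = 66.240 / (66.240 + 13.440) * 100 = 83.13%

83.13%


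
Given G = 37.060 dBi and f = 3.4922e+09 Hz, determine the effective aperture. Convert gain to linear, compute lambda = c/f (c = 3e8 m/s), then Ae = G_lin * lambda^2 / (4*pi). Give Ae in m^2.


lambda = c / f = 3.0000e+08 / 3.4922e+09 = 0.08590573 m
G_linear = 10^(37.060/10) = 5081.594
Ae = G_linear * lambda^2 / (4*pi) = 5081.594 * 0.08590573^2 / (4*pi) = 2.984 m^2

2.984 m^2


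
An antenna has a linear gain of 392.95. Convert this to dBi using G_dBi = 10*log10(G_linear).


G_dBi = 10 * log10(392.95) = 25.94 dBi

25.94 dBi


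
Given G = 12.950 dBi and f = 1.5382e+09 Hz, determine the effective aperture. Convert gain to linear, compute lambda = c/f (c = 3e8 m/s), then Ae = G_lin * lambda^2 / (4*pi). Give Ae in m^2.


lambda = c / f = 3.0000e+08 / 1.5382e+09 = 0.1950332 m
G_linear = 10^(12.950/10) = 19.72423
Ae = G_linear * lambda^2 / (4*pi) = 19.72423 * 0.1950332^2 / (4*pi) = 0.05970 m^2

0.05970 m^2


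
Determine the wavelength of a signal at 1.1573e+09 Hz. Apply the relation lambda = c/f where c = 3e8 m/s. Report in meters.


lambda = c / f = 3.0000e+08 / 1.1573e+09 = 0.2592 m

0.2592 m


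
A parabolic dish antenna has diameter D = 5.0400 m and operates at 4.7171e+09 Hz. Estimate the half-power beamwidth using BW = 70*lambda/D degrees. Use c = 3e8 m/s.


lambda = c / f = 3.0000e+08 / 4.7171e+09 = 0.06359840 m
BW = 70 * 0.06359840 / 5.0400 = 0.8833 deg

0.8833 deg


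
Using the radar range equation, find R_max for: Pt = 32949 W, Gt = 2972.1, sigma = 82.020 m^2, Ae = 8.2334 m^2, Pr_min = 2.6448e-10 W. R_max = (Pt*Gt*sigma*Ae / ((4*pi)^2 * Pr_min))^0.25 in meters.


R^4 = 32949*2972.1*82.020*8.2334 / ((4*pi)^2 * 2.6448e-10) = 1.583405e+18
R_max = 1.583405e+18^0.25 = 35473 m

35473 m


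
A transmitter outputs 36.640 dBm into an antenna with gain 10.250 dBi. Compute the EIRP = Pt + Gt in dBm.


EIRP = Pt + Gt = 36.640 + 10.250 = 46.89 dBm

46.89 dBm


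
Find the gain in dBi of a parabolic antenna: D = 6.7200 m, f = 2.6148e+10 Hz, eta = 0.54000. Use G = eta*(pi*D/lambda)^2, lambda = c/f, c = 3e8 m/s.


lambda = c / f = 3.0000e+08 / 2.6148e+10 = 0.01147315 m
G_linear = 0.54000 * (pi * 6.7200 / 0.01147315)^2 = 1.828381e+06
G_dBi = 10 * log10(1.828381e+06) = 62.62 dBi

62.62 dBi


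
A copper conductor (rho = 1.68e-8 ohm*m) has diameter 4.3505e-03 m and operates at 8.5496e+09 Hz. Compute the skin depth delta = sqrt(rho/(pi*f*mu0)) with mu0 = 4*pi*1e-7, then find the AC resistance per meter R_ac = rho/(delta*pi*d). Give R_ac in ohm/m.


delta = sqrt(1.68e-8 / (pi * 8.5496e+09 * 4*pi*1e-7)) = 7.055079e-07 m
R_ac = 1.68e-8 / (7.055079e-07 * pi * 4.3505e-03) = 1.742 ohm/m

1.742 ohm/m


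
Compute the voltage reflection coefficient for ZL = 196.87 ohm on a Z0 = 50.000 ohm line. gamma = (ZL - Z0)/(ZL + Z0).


gamma = (196.87 - 50.000) / (196.87 + 50.000) = 0.5949

0.5949


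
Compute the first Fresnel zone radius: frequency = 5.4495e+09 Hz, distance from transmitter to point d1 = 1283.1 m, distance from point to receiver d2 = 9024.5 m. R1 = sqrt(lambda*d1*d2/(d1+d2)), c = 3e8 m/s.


lambda = c / f = 3.0000e+08 / 5.4495e+09 = 0.05505092 m
R1 = sqrt(0.05505092 * 1283.1 * 9024.5 / (1283.1 + 9024.5)) = 7.864 m

7.864 m


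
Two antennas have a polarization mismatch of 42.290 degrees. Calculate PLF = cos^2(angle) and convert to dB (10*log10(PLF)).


PLF_linear = cos^2(42.290 deg) = 0.5472279
PLF_dB = 10 * log10(0.5472279) = -2.618 dB

-2.618 dB


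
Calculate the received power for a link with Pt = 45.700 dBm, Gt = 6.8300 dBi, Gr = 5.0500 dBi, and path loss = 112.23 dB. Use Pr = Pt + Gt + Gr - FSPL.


Pr = 45.700 + 6.8300 + 5.0500 - 112.23 = -54.65 dBm

-54.65 dBm


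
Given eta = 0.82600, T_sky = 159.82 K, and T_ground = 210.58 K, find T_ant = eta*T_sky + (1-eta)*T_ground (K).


T_ant = 0.82600 * 159.82 + (1 - 0.82600) * 210.58 = 168.7 K

168.7 K


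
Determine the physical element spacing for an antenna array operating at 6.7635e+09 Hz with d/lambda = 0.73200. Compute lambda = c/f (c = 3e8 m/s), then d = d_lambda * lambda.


lambda = c / f = 3.0000e+08 / 6.7635e+09 = 0.04435573 m
d = 0.73200 * 0.04435573 = 0.03247 m

0.03247 m


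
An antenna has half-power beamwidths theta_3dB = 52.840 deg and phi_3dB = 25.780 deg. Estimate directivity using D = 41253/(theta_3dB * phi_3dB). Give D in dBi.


D_linear = 41253 / (52.840 * 25.780) = 30.28376
D_dBi = 10 * log10(30.28376) = 14.81 dBi

14.81 dBi


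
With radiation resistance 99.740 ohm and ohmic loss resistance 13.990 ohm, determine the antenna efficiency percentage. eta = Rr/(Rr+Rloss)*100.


eta = 99.740 / (99.740 + 13.990) * 100 = 87.70%

87.70%


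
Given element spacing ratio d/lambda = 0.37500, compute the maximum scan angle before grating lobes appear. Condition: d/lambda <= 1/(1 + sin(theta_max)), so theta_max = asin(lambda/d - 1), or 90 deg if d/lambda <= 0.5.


lambda/d - 1 = 1/0.37500 - 1 = 1.666667 >= 1
d/lambda <= 0.5, so the array can scan to endfire without grating lobes: theta_max = 90 deg

90 deg


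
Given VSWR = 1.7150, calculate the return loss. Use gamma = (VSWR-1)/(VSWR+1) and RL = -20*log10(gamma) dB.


gamma = (1.7150 - 1) / (1.7150 + 1) = 0.2633517
RL = -20 * log10(0.2633517) = 11.59 dB

11.59 dB


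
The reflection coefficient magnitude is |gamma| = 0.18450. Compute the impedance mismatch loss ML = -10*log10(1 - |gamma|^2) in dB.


ML = -10 * log10(1 - 0.18450^2) = -10 * log10(0.96595975) = 0.1504 dB

0.1504 dB


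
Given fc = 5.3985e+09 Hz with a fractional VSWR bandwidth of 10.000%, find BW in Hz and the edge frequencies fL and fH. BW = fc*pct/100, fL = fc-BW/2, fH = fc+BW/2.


BW = 5.3985e+09 * 10.000/100 = 5.398500e+08 Hz
fL = 5.3985e+09 - 5.398500e+08/2 = 5.129e+09 Hz
fH = 5.3985e+09 + 5.398500e+08/2 = 5.668e+09 Hz

BW=5.398e+08 Hz, fL=5.129e+09 Hz, fH=5.668e+09 Hz


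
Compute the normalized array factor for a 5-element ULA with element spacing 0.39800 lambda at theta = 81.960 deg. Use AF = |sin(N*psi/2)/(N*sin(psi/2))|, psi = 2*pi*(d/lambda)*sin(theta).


psi = 2*pi*0.39800*sin(81.960 deg) = 2.476127 rad
AF = |sin(5*2.476127/2) / (5*sin(2.476127/2))| = 0.01962

0.01962


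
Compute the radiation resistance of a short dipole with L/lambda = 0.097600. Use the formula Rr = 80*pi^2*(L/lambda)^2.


Rr = 80 * pi^2 * (0.097600)^2 = 80 * 9.869604 * 9.525760e-03 = 7.521 ohm

7.521 ohm


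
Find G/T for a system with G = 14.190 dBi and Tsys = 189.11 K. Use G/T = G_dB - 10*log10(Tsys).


G/T = 14.190 - 10*log10(189.11) = 14.190 - 22.76714 = -8.577 dB/K

-8.577 dB/K


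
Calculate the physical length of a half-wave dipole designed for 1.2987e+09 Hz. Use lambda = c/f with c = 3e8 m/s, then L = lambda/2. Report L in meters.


lambda = c / f = 3.0000e+08 / 1.2987e+09 = 0.2310002 m
L = lambda / 2 = 0.2310002 / 2 = 0.1155 m

0.1155 m


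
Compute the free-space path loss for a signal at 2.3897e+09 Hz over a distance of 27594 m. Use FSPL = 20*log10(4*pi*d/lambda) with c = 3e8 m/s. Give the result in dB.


lambda = c / f = 3.0000e+08 / 2.3897e+09 = 0.1255388 m
FSPL = 20 * log10(4*pi*27594/0.1255388) = 128.8 dB

128.8 dB


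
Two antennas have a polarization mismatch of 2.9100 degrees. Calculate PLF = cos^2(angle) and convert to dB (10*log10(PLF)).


PLF_linear = cos^2(2.9100 deg) = 0.9974227
PLF_dB = 10 * log10(0.9974227) = -0.01121 dB

-0.01121 dB


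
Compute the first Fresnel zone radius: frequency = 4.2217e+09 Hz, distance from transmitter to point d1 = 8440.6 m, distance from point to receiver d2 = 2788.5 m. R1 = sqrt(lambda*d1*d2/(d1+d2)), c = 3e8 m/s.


lambda = c / f = 3.0000e+08 / 4.2217e+09 = 0.07106142 m
R1 = sqrt(0.07106142 * 8440.6 * 2788.5 / (8440.6 + 2788.5)) = 12.20 m

12.20 m


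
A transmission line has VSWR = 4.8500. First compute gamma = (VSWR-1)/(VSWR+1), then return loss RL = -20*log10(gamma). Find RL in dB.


gamma = (4.8500 - 1) / (4.8500 + 1) = 0.6581197
RL = -20 * log10(0.6581197) = 3.634 dB

3.634 dB


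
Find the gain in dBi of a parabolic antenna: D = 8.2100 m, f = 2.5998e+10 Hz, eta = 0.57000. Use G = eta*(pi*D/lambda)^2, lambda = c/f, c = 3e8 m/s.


lambda = c / f = 3.0000e+08 / 2.5998e+10 = 0.01153935 m
G_linear = 0.57000 * (pi * 8.2100 / 0.01153935)^2 = 2.847726e+06
G_dBi = 10 * log10(2.847726e+06) = 64.54 dBi

64.54 dBi


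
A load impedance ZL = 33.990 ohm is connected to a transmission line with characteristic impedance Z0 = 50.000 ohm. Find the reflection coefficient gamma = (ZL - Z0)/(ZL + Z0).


gamma = (33.990 - 50.000) / (33.990 + 50.000) = -0.1906

-0.1906


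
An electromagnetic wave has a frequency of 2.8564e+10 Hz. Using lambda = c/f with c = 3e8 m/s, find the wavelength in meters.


lambda = c / f = 3.0000e+08 / 2.8564e+10 = 0.01050 m

0.01050 m


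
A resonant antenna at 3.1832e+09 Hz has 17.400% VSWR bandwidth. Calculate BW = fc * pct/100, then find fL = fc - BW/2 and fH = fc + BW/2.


BW = 3.1832e+09 * 17.400/100 = 5.538768e+08 Hz
fL = 3.1832e+09 - 5.538768e+08/2 = 2.906e+09 Hz
fH = 3.1832e+09 + 5.538768e+08/2 = 3.460e+09 Hz

BW=5.539e+08 Hz, fL=2.906e+09 Hz, fH=3.460e+09 Hz


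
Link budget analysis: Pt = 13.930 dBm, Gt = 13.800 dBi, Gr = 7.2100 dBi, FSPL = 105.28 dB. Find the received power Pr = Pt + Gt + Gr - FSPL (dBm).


Pr = 13.930 + 13.800 + 7.2100 - 105.28 = -70.34 dBm

-70.34 dBm


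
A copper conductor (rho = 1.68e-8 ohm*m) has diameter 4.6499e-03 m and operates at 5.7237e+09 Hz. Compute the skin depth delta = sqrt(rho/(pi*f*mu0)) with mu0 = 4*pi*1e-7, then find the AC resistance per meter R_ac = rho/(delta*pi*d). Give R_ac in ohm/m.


delta = sqrt(1.68e-8 / (pi * 5.7237e+09 * 4*pi*1e-7)) = 8.622562e-07 m
R_ac = 1.68e-8 / (8.622562e-07 * pi * 4.6499e-03) = 1.334 ohm/m

1.334 ohm/m


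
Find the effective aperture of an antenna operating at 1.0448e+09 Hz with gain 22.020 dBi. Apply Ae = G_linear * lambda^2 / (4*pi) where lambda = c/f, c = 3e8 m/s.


lambda = c / f = 3.0000e+08 / 1.0448e+09 = 0.2871363 m
G_linear = 10^(22.020/10) = 159.2209
Ae = G_linear * lambda^2 / (4*pi) = 159.2209 * 0.2871363^2 / (4*pi) = 1.045 m^2

1.045 m^2


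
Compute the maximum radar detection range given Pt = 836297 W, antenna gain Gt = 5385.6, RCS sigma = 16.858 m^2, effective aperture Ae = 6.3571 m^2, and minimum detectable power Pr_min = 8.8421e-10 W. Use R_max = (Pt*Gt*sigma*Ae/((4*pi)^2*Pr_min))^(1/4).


R^4 = 836297*5385.6*16.858*6.3571 / ((4*pi)^2 * 8.8421e-10) = 3.456882e+18
R_max = 3.456882e+18^0.25 = 43119 m

43119 m


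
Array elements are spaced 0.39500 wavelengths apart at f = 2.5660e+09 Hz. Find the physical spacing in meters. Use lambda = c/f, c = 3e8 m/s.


lambda = c / f = 3.0000e+08 / 2.5660e+09 = 0.1169135 m
d = 0.39500 * 0.1169135 = 0.04618 m

0.04618 m


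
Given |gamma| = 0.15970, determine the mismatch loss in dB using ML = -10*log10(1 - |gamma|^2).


ML = -10 * log10(1 - 0.15970^2) = -10 * log10(0.97449591) = 0.1122 dB

0.1122 dB


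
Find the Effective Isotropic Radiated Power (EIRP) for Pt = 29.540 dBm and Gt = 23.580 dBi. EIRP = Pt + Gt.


EIRP = Pt + Gt = 29.540 + 23.580 = 53.12 dBm

53.12 dBm


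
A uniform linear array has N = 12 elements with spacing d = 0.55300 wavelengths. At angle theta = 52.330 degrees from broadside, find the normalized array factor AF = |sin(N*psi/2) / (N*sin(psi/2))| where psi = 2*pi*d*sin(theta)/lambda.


psi = 2*pi*0.55300*sin(52.330 deg) = 2.750299 rad
AF = |sin(12*2.750299/2) / (12*sin(2.750299/2))| = 0.06058

0.06058


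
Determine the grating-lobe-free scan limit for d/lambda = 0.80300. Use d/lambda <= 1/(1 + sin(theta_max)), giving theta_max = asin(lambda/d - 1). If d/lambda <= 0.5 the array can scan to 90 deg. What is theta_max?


lambda/d - 1 = 1/0.80300 - 1 = 0.2453300
theta_max = asin(0.2453300) = 14.20 deg

14.20 deg


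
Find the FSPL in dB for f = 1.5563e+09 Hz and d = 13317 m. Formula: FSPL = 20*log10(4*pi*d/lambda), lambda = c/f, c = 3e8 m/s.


lambda = c / f = 3.0000e+08 / 1.5563e+09 = 0.1927649 m
FSPL = 20 * log10(4*pi*13317/0.1927649) = 118.8 dB

118.8 dB


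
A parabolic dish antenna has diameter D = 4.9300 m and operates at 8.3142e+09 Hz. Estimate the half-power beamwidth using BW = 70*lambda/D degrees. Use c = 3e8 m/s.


lambda = c / f = 3.0000e+08 / 8.3142e+09 = 0.03608285 m
BW = 70 * 0.03608285 / 4.9300 = 0.5123 deg

0.5123 deg


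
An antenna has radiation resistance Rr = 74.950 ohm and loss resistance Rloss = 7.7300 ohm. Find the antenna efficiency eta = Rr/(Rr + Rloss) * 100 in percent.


eta = 74.950 / (74.950 + 7.7300) * 100 = 90.65%

90.65%


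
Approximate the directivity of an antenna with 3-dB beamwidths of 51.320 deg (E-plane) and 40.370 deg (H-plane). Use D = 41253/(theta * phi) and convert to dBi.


D_linear = 41253 / (51.320 * 40.370) = 19.91178
D_dBi = 10 * log10(19.91178) = 12.99 dBi

12.99 dBi


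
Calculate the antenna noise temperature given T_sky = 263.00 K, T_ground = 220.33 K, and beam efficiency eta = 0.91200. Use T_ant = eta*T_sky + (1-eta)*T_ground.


T_ant = 0.91200 * 263.00 + (1 - 0.91200) * 220.33 = 259.2 K

259.2 K


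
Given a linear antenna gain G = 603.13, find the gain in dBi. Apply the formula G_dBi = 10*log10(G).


G_dBi = 10 * log10(603.13) = 27.80 dBi

27.80 dBi


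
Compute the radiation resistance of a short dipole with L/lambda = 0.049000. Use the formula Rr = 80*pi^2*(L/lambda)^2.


Rr = 80 * pi^2 * (0.049000)^2 = 80 * 9.869604 * 2.401000e-03 = 1.896 ohm

1.896 ohm


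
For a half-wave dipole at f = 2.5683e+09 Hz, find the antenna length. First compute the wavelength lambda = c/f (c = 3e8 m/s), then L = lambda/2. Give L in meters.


lambda = c / f = 3.0000e+08 / 2.5683e+09 = 0.1168088 m
L = lambda / 2 = 0.1168088 / 2 = 0.05840 m

0.05840 m


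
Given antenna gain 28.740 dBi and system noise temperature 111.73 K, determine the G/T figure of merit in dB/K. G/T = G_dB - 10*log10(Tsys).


G/T = 28.740 - 10*log10(111.73) = 28.740 - 20.48170 = 8.258 dB/K

8.258 dB/K


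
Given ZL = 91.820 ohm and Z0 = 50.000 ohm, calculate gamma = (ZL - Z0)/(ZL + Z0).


gamma = (91.820 - 50.000) / (91.820 + 50.000) = 0.2949

0.2949


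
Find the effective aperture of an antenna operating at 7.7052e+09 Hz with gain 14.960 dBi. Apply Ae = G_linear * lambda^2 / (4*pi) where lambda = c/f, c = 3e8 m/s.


lambda = c / f = 3.0000e+08 / 7.7052e+09 = 0.03893475 m
G_linear = 10^(14.960/10) = 31.33286
Ae = G_linear * lambda^2 / (4*pi) = 31.33286 * 0.03893475^2 / (4*pi) = 3.780e-03 m^2

3.780e-03 m^2


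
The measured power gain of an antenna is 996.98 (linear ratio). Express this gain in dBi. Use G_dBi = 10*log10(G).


G_dBi = 10 * log10(996.98) = 29.99 dBi

29.99 dBi


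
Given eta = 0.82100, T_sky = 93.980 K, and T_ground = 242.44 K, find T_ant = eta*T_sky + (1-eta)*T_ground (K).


T_ant = 0.82100 * 93.980 + (1 - 0.82100) * 242.44 = 120.6 K

120.6 K


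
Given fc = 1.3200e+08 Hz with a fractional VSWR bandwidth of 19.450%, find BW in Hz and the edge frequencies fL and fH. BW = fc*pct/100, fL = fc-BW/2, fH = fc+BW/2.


BW = 1.3200e+08 * 19.450/100 = 2.567400e+07 Hz
fL = 1.3200e+08 - 2.567400e+07/2 = 1.192e+08 Hz
fH = 1.3200e+08 + 2.567400e+07/2 = 1.448e+08 Hz

BW=2.567e+07 Hz, fL=1.192e+08 Hz, fH=1.448e+08 Hz


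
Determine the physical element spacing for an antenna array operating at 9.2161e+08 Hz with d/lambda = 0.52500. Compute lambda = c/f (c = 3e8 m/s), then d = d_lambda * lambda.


lambda = c / f = 3.0000e+08 / 9.2161e+08 = 0.3255173 m
d = 0.52500 * 0.3255173 = 0.1709 m

0.1709 m


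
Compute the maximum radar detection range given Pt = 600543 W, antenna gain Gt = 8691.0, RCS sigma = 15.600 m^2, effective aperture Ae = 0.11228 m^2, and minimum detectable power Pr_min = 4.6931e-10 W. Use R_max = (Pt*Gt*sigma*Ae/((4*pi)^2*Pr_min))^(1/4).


R^4 = 600543*8691.0*15.600*0.11228 / ((4*pi)^2 * 4.6931e-10) = 1.233563e+17
R_max = 1.233563e+17^0.25 = 18741 m

18741 m


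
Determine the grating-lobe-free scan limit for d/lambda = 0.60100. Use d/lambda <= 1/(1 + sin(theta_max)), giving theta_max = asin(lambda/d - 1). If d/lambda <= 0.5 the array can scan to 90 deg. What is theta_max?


lambda/d - 1 = 1/0.60100 - 1 = 0.6638935
theta_max = asin(0.6638935) = 41.60 deg

41.60 deg


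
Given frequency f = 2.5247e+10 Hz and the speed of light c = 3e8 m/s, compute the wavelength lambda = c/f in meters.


lambda = c / f = 3.0000e+08 / 2.5247e+10 = 0.01188 m

0.01188 m


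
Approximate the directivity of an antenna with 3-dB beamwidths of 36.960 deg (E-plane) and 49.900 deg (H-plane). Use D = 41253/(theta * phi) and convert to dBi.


D_linear = 41253 / (36.960 * 49.900) = 22.36779
D_dBi = 10 * log10(22.36779) = 13.50 dBi

13.50 dBi


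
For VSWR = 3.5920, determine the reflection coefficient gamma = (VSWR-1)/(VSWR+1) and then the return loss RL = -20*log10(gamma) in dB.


gamma = (3.5920 - 1) / (3.5920 + 1) = 0.5644599
RL = -20 * log10(0.5644599) = 4.967 dB

4.967 dB


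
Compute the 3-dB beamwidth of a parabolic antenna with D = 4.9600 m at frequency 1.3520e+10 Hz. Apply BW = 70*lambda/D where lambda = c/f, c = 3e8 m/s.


lambda = c / f = 3.0000e+08 / 1.3520e+10 = 0.02218935 m
BW = 70 * 0.02218935 / 4.9600 = 0.3132 deg

0.3132 deg


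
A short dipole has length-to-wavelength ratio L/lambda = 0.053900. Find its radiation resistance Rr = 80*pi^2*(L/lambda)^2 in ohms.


Rr = 80 * pi^2 * (0.053900)^2 = 80 * 9.869604 * 2.905210e-03 = 2.294 ohm

2.294 ohm


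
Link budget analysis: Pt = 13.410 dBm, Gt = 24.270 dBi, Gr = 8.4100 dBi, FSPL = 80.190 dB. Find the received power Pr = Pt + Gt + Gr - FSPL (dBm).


Pr = 13.410 + 24.270 + 8.4100 - 80.190 = -34.10 dBm

-34.10 dBm


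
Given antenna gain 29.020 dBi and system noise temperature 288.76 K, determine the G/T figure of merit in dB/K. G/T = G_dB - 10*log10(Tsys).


G/T = 29.020 - 10*log10(288.76) = 29.020 - 24.60537 = 4.415 dB/K

4.415 dB/K


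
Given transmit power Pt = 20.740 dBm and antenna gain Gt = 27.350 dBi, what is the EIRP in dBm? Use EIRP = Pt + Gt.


EIRP = Pt + Gt = 20.740 + 27.350 = 48.09 dBm

48.09 dBm


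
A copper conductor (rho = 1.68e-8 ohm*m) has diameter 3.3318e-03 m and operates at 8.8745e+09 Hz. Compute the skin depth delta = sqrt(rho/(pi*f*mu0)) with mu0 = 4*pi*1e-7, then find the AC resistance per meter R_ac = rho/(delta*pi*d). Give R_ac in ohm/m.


delta = sqrt(1.68e-8 / (pi * 8.8745e+09 * 4*pi*1e-7)) = 6.924730e-07 m
R_ac = 1.68e-8 / (6.924730e-07 * pi * 3.3318e-03) = 2.318 ohm/m

2.318 ohm/m


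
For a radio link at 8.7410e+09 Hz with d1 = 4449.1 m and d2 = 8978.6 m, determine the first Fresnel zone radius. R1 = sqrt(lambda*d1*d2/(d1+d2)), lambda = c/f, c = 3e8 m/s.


lambda = c / f = 3.0000e+08 / 8.7410e+09 = 0.03432102 m
R1 = sqrt(0.03432102 * 4449.1 * 8978.6 / (4449.1 + 8978.6)) = 10.10 m

10.10 m


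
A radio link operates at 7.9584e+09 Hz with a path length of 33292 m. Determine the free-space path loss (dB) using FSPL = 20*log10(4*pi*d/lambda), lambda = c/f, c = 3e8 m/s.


lambda = c / f = 3.0000e+08 / 7.9584e+09 = 0.03769602 m
FSPL = 20 * log10(4*pi*33292/0.03769602) = 140.9 dB

140.9 dB


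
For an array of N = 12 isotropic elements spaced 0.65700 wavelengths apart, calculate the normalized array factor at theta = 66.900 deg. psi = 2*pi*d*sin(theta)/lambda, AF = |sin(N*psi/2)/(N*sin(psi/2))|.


psi = 2*pi*0.65700*sin(66.900 deg) = 3.797072 rad
AF = |sin(12*3.797072/2) / (12*sin(3.797072/2))| = 0.06260

0.06260


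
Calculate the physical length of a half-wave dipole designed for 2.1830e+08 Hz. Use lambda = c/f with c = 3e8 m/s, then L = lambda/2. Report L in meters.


lambda = c / f = 3.0000e+08 / 2.1830e+08 = 1.374256 m
L = lambda / 2 = 1.374256 / 2 = 0.6871 m

0.6871 m


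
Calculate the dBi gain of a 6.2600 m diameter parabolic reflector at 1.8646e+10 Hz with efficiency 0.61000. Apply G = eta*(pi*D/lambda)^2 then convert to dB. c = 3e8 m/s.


lambda = c / f = 3.0000e+08 / 1.8646e+10 = 0.01608924 m
G_linear = 0.61000 * (pi * 6.2600 / 0.01608924)^2 = 911396.1
G_dBi = 10 * log10(911396.1) = 59.60 dBi

59.60 dBi


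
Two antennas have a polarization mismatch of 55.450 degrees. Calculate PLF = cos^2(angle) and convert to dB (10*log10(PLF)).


PLF_linear = cos^2(55.450 deg) = 0.3216310
PLF_dB = 10 * log10(0.3216310) = -4.926 dB

-4.926 dB


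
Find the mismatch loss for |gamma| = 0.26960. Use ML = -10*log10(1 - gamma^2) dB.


ML = -10 * log10(1 - 0.26960^2) = -10 * log10(0.92731584) = 0.3277 dB

0.3277 dB


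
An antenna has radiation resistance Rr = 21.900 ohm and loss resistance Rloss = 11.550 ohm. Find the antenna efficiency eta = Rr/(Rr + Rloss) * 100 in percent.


eta = 21.900 / (21.900 + 11.550) * 100 = 65.47%

65.47%


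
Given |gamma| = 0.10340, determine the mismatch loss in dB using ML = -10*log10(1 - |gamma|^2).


ML = -10 * log10(1 - 0.10340^2) = -10 * log10(0.98930844) = 0.04668 dB

0.04668 dB


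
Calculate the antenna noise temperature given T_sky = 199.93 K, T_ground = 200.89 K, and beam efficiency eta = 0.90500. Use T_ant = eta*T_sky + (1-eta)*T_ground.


T_ant = 0.90500 * 199.93 + (1 - 0.90500) * 200.89 = 200.0 K

200.0 K


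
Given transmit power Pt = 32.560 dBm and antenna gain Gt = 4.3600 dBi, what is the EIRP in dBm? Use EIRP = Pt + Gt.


EIRP = Pt + Gt = 32.560 + 4.3600 = 36.92 dBm

36.92 dBm


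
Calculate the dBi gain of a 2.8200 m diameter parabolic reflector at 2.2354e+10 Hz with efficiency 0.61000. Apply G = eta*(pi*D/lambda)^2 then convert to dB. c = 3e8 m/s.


lambda = c / f = 3.0000e+08 / 2.2354e+10 = 0.01342042 m
G_linear = 0.61000 * (pi * 2.8200 / 0.01342042)^2 = 265824.9
G_dBi = 10 * log10(265824.9) = 54.25 dBi

54.25 dBi


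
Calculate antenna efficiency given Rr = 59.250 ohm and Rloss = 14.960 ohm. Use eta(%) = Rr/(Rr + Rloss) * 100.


eta = 59.250 / (59.250 + 14.960) * 100 = 79.84%

79.84%


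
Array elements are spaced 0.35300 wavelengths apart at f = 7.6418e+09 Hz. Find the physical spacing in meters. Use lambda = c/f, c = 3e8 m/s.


lambda = c / f = 3.0000e+08 / 7.6418e+09 = 0.03925777 m
d = 0.35300 * 0.03925777 = 0.01386 m

0.01386 m


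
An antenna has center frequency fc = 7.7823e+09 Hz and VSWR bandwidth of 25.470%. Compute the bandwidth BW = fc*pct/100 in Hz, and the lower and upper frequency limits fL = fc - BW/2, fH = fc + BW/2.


BW = 7.7823e+09 * 25.470/100 = 1.982152e+09 Hz
fL = 7.7823e+09 - 1.982152e+09/2 = 6.791e+09 Hz
fH = 7.7823e+09 + 1.982152e+09/2 = 8.773e+09 Hz

BW=1.982e+09 Hz, fL=6.791e+09 Hz, fH=8.773e+09 Hz


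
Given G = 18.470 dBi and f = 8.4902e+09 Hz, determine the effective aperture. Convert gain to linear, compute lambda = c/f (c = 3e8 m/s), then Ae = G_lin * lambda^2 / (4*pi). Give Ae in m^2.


lambda = c / f = 3.0000e+08 / 8.4902e+09 = 0.03533486 m
G_linear = 10^(18.470/10) = 70.30723
Ae = G_linear * lambda^2 / (4*pi) = 70.30723 * 0.03533486^2 / (4*pi) = 6.985e-03 m^2

6.985e-03 m^2


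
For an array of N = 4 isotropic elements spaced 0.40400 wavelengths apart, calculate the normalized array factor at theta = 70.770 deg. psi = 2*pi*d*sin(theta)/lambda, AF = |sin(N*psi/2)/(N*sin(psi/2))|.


psi = 2*pi*0.40400*sin(70.770 deg) = 2.396774 rad
AF = |sin(4*2.396774/2) / (4*sin(2.396774/2))| = 0.2675

0.2675


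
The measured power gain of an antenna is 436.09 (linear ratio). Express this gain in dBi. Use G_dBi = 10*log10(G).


G_dBi = 10 * log10(436.09) = 26.40 dBi

26.40 dBi


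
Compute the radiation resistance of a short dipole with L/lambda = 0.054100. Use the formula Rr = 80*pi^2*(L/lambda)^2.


Rr = 80 * pi^2 * (0.054100)^2 = 80 * 9.869604 * 2.926810e-03 = 2.311 ohm

2.311 ohm


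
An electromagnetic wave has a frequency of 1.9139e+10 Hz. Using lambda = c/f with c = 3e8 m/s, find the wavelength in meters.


lambda = c / f = 3.0000e+08 / 1.9139e+10 = 0.01567 m

0.01567 m


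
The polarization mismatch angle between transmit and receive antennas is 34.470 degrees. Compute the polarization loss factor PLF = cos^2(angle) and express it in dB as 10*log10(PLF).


PLF_linear = cos^2(34.470 deg) = 0.6796727
PLF_dB = 10 * log10(0.6796727) = -1.677 dB

-1.677 dB


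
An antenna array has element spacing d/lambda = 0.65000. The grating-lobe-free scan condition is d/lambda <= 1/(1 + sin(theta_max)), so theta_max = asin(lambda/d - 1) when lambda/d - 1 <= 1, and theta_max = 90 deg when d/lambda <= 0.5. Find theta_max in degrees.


lambda/d - 1 = 1/0.65000 - 1 = 0.5384615
theta_max = asin(0.5384615) = 32.58 deg

32.58 deg


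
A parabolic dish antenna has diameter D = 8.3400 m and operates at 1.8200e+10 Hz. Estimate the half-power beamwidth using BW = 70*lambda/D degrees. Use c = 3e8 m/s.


lambda = c / f = 3.0000e+08 / 1.8200e+10 = 0.01648352 m
BW = 70 * 0.01648352 / 8.3400 = 0.1384 deg

0.1384 deg


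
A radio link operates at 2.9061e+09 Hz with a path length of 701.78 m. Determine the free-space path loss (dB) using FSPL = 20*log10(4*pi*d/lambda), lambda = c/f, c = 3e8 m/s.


lambda = c / f = 3.0000e+08 / 2.9061e+09 = 0.1032311 m
FSPL = 20 * log10(4*pi*701.78/0.1032311) = 98.63 dB

98.63 dB


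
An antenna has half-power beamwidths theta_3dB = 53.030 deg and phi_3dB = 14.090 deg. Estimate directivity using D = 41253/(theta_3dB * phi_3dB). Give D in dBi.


D_linear = 41253 / (53.030 * 14.090) = 55.21066
D_dBi = 10 * log10(55.21066) = 17.42 dBi

17.42 dBi


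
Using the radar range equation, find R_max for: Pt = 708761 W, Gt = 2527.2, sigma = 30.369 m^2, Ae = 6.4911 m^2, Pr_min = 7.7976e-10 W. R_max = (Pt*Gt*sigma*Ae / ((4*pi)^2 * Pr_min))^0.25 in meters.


R^4 = 708761*2527.2*30.369*6.4911 / ((4*pi)^2 * 7.7976e-10) = 2.867527e+18
R_max = 2.867527e+18^0.25 = 41151 m

41151 m


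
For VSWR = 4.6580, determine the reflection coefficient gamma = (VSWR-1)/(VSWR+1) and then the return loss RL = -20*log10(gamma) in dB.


gamma = (4.6580 - 1) / (4.6580 + 1) = 0.6465182
RL = -20 * log10(0.6465182) = 3.788 dB

3.788 dB


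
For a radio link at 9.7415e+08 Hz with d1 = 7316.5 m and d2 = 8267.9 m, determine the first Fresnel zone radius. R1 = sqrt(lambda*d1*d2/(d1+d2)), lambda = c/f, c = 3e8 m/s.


lambda = c / f = 3.0000e+08 / 9.7415e+08 = 0.3079608 m
R1 = sqrt(0.3079608 * 7316.5 * 8267.9 / (7316.5 + 8267.9)) = 34.57 m

34.57 m


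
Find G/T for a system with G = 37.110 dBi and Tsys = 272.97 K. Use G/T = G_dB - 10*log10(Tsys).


G/T = 37.110 - 10*log10(272.97) = 37.110 - 24.36115 = 12.75 dB/K

12.75 dB/K


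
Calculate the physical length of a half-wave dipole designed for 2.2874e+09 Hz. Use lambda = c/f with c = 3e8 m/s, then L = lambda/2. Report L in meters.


lambda = c / f = 3.0000e+08 / 2.2874e+09 = 0.1311533 m
L = lambda / 2 = 0.1311533 / 2 = 0.06558 m

0.06558 m


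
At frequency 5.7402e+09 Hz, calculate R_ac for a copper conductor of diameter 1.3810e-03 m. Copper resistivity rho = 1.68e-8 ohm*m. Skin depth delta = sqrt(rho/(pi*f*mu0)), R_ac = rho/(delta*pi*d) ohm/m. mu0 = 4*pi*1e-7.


delta = sqrt(1.68e-8 / (pi * 5.7402e+09 * 4*pi*1e-7)) = 8.610161e-07 m
R_ac = 1.68e-8 / (8.610161e-07 * pi * 1.3810e-03) = 4.497 ohm/m

4.497 ohm/m


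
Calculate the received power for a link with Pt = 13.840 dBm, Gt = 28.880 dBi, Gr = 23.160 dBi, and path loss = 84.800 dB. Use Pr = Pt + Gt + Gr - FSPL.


Pr = 13.840 + 28.880 + 23.160 - 84.800 = -18.92 dBm

-18.92 dBm


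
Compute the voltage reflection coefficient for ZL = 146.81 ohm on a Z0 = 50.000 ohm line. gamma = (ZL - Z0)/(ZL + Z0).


gamma = (146.81 - 50.000) / (146.81 + 50.000) = 0.4919

0.4919


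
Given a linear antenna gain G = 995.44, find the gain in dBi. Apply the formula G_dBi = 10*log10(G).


G_dBi = 10 * log10(995.44) = 29.98 dBi

29.98 dBi


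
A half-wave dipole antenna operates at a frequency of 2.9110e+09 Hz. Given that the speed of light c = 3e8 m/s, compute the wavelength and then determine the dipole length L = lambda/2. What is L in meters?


lambda = c / f = 3.0000e+08 / 2.9110e+09 = 0.1030574 m
L = lambda / 2 = 0.1030574 / 2 = 0.05153 m

0.05153 m


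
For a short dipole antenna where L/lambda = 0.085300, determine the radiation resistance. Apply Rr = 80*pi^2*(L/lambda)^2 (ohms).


Rr = 80 * pi^2 * (0.085300)^2 = 80 * 9.869604 * 7.276090e-03 = 5.745 ohm

5.745 ohm


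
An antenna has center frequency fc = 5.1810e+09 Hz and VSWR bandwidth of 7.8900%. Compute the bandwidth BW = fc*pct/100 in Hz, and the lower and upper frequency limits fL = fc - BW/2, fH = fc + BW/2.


BW = 5.1810e+09 * 7.8900/100 = 4.087809e+08 Hz
fL = 5.1810e+09 - 4.087809e+08/2 = 4.977e+09 Hz
fH = 5.1810e+09 + 4.087809e+08/2 = 5.385e+09 Hz

BW=4.088e+08 Hz, fL=4.977e+09 Hz, fH=5.385e+09 Hz


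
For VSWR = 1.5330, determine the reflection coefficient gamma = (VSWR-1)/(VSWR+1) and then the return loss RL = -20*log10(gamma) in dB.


gamma = (1.5330 - 1) / (1.5330 + 1) = 0.2104224
RL = -20 * log10(0.2104224) = 13.54 dB

13.54 dB


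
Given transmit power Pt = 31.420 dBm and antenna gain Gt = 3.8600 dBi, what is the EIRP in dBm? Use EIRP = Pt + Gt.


EIRP = Pt + Gt = 31.420 + 3.8600 = 35.28 dBm

35.28 dBm


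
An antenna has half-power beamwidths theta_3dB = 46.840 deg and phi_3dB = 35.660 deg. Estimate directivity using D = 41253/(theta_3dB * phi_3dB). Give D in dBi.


D_linear = 41253 / (46.840 * 35.660) = 24.69775
D_dBi = 10 * log10(24.69775) = 13.93 dBi

13.93 dBi


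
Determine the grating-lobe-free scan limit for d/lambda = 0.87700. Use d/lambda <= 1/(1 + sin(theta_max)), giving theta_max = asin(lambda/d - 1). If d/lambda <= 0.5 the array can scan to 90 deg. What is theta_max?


lambda/d - 1 = 1/0.87700 - 1 = 0.1402509
theta_max = asin(0.1402509) = 8.062 deg

8.062 deg


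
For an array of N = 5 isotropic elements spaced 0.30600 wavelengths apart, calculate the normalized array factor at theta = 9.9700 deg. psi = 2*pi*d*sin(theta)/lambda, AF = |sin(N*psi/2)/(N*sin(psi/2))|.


psi = 2*pi*0.30600*sin(9.9700 deg) = 0.3328740 rad
AF = |sin(5*0.3328740/2) / (5*sin(0.3328740/2))| = 0.8926

0.8926


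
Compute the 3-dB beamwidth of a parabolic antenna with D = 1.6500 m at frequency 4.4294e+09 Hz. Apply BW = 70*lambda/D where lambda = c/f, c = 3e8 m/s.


lambda = c / f = 3.0000e+08 / 4.4294e+09 = 0.06772926 m
BW = 70 * 0.06772926 / 1.6500 = 2.873 deg

2.873 deg


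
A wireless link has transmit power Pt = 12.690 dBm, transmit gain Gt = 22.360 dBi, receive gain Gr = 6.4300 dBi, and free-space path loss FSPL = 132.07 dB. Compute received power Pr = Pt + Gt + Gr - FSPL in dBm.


Pr = 12.690 + 22.360 + 6.4300 - 132.07 = -90.59 dBm

-90.59 dBm


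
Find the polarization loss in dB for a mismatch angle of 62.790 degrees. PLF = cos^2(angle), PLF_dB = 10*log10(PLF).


PLF_linear = cos^2(62.790 deg) = 0.2090804
PLF_dB = 10 * log10(0.2090804) = -6.797 dB

-6.797 dB


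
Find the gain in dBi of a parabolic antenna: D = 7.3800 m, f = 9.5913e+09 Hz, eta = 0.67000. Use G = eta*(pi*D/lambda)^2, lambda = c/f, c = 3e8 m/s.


lambda = c / f = 3.0000e+08 / 9.5913e+09 = 0.03127835 m
G_linear = 0.67000 * (pi * 7.3800 / 0.03127835)^2 = 368128.6
G_dBi = 10 * log10(368128.6) = 55.66 dBi

55.66 dBi


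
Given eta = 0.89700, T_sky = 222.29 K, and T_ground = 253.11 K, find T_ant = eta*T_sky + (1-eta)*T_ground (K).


T_ant = 0.89700 * 222.29 + (1 - 0.89700) * 253.11 = 225.5 K

225.5 K


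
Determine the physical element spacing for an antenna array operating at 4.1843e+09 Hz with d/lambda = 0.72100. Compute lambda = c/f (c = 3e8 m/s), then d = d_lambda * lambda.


lambda = c / f = 3.0000e+08 / 4.1843e+09 = 0.07169658 m
d = 0.72100 * 0.07169658 = 0.05169 m

0.05169 m


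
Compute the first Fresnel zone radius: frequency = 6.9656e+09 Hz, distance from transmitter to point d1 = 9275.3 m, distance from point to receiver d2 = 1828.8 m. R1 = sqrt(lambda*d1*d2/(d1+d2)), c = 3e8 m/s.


lambda = c / f = 3.0000e+08 / 6.9656e+09 = 0.04306880 m
R1 = sqrt(0.04306880 * 9275.3 * 1828.8 / (9275.3 + 1828.8)) = 8.111 m

8.111 m


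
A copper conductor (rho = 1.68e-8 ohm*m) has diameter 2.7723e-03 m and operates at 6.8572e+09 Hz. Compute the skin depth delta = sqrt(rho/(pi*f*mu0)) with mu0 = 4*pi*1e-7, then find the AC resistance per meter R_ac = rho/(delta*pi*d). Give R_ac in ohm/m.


delta = sqrt(1.68e-8 / (pi * 6.8572e+09 * 4*pi*1e-7)) = 7.877735e-07 m
R_ac = 1.68e-8 / (7.877735e-07 * pi * 2.7723e-03) = 2.449 ohm/m

2.449 ohm/m


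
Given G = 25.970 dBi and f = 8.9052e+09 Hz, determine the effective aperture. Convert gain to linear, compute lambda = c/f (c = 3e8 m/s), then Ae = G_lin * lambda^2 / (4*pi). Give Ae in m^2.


lambda = c / f = 3.0000e+08 / 8.9052e+09 = 0.03368818 m
G_linear = 10^(25.970/10) = 395.3666
Ae = G_linear * lambda^2 / (4*pi) = 395.3666 * 0.03368818^2 / (4*pi) = 0.03571 m^2

0.03571 m^2


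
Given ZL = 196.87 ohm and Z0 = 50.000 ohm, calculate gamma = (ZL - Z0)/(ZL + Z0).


gamma = (196.87 - 50.000) / (196.87 + 50.000) = 0.5949

0.5949


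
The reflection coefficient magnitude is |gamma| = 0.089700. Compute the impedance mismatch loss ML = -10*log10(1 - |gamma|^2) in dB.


ML = -10 * log10(1 - 0.089700^2) = -10 * log10(0.99195391) = 0.03509 dB

0.03509 dB


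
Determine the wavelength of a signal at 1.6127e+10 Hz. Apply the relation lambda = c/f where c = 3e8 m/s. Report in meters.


lambda = c / f = 3.0000e+08 / 1.6127e+10 = 0.01860 m

0.01860 m


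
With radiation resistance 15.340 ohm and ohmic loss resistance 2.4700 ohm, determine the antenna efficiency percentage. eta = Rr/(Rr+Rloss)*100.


eta = 15.340 / (15.340 + 2.4700) * 100 = 86.13%

86.13%
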